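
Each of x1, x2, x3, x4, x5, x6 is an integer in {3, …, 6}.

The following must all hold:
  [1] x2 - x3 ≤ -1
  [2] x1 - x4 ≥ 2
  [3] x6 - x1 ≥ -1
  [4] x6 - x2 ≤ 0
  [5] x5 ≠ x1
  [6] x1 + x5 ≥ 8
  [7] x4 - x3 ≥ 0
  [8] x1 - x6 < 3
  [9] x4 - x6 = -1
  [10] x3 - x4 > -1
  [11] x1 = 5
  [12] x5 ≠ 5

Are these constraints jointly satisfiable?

Constraints 1, 2, 3, 4, and 7 give x1 − x4 ≥ 2, x4 − x3 ≥ 0, x3 − x2 ≥ 1, x2 − x6 ≥ 0, x6 − x1 ≥ -1.
Adding all 5 inequalities: the left sides telescope to 0, and the right sides sum to 2 + 0 + 1 + 0 + (-1) = 2. So 0 ≥ 2, which is false.

Unsatisfiable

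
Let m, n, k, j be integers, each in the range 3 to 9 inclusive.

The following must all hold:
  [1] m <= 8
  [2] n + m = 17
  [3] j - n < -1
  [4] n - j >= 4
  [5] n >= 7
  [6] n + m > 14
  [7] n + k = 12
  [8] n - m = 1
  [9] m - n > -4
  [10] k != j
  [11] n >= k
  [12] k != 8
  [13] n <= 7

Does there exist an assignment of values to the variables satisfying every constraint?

From constraint 13: n ≤ 7. From constraint 1: m ≤ 8. Hence n + m ≤ 15. But constraint 2 requires n + m = 17, and 17 > 15. Contradiction.

Unsatisfiable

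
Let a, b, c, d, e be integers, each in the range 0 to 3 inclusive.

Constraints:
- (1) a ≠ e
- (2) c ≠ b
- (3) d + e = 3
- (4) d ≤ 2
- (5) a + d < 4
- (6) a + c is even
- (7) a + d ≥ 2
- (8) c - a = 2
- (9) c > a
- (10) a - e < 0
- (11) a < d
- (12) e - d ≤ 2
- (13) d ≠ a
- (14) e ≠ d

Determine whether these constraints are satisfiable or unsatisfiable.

One satisfying assignment is a = 0, b = 1, c = 2, d = 2, e = 1.
For the less obvious constraints — constraint 3: d + e = 3; constraint 5: a + d = 2; constraint 7: a + d = 2 — and the others hold by inspection.

Satisfiable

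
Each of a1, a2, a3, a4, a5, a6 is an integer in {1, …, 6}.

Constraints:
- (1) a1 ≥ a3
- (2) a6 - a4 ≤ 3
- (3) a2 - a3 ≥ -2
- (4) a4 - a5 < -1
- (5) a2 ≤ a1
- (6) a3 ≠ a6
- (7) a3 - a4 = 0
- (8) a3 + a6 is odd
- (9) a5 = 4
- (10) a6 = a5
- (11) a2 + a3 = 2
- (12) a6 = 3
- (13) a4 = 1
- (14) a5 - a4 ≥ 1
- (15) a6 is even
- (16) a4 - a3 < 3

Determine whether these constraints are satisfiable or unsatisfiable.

Unsatisfiable

Constraint 12 fixes a6 = 3 and constraint 9 fixes a5 = 4, but constraint 10 requires a6 = a5. Since 3 ≠ 4, contradiction.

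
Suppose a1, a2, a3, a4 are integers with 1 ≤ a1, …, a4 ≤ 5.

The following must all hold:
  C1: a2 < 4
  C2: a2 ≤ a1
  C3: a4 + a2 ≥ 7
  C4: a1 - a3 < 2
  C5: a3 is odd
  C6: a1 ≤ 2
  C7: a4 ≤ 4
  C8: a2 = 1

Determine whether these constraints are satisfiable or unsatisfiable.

Unsatisfiable

From constraint 7: a4 ≤ 4. From constraints 2 and 6: a2 ≤ a1 ≤ 2. Hence a4 + a2 ≤ 6. But constraint 3 requires a4 + a2 ≥ 7, and 7 > 6. Contradiction.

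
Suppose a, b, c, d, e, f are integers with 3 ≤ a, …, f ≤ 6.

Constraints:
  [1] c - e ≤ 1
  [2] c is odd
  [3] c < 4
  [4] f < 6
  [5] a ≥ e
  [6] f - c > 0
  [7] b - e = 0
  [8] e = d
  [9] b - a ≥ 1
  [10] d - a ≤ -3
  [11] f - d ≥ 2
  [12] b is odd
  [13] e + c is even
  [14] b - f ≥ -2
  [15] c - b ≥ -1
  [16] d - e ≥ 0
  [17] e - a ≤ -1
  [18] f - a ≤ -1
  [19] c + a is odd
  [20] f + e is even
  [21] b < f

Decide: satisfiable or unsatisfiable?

Unsatisfiable

Constraints 1, 9, 11, 15, 16, and 18 give d − e ≥ 0, e − c ≥ -1, c − b ≥ -1, b − a ≥ 1, a − f ≥ 1, f − d ≥ 2.
Adding all 6 inequalities: the left sides telescope to 0, and the right sides sum to 0 + (-1) + (-1) + 1 + 1 + 2 = 2. So 0 ≥ 2, which is false.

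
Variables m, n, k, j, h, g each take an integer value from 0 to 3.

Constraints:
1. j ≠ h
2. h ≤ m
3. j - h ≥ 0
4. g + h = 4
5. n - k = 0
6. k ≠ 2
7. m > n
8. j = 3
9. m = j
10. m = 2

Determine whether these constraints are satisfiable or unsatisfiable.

Constraint 10 fixes m = 2 and constraint 8 fixes j = 3, but constraint 9 requires m = j. Since 2 ≠ 3, contradiction.

Unsatisfiable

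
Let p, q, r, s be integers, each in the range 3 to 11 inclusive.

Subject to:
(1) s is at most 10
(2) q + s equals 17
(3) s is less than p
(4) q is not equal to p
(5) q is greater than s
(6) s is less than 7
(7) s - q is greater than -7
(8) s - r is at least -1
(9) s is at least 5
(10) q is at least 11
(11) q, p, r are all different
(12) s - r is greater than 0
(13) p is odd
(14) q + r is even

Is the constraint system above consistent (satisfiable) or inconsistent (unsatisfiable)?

Satisfiable

Take p = 9, q = 11, r = 5, s = 6. Then constraint 2: q + s = 17; constraint 7: s - q = -5, and every other listed constraint is also met.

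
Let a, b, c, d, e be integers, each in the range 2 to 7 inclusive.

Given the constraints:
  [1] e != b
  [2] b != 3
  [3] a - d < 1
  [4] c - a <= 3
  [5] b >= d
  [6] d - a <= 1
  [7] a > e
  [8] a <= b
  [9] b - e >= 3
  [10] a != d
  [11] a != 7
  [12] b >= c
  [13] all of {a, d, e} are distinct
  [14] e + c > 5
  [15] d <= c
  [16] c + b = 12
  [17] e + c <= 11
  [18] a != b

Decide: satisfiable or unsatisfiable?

Satisfiable

Setting (a, b, c, d, e) = (4, 6, 6, 5, 2) satisfies everything: constraint 3: a - d = -1; constraint 4: c - a = 2; constraint 6: d - a = 1, and the others follow.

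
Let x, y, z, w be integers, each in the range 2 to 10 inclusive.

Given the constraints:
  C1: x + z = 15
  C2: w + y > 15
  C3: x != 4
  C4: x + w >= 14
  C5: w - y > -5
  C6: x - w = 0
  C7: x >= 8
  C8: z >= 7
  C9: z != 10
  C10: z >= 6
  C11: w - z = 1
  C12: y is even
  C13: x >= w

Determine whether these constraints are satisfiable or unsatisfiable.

Satisfiable

The assignment x = 8, y = 10, z = 7, w = 8 works:
  constraint 1 holds since x + z = 15.
  constraint 2 holds since w + y = 18.
  constraint 4 holds since x + w = 16.
The rest check out directly.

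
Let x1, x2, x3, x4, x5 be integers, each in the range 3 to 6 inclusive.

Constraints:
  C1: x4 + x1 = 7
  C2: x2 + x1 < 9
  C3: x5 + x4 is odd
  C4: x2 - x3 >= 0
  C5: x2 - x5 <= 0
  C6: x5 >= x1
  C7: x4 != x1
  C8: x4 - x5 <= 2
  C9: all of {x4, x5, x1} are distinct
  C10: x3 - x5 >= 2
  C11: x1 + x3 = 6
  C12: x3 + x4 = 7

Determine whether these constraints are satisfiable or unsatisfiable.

Unsatisfiable

Constraints 4, 5, and 10 give x3 − x5 ≥ 2, x5 − x2 ≥ 0, x2 − x3 ≥ 0.
Adding all 3 inequalities: the left sides telescope to 0, and the right sides sum to 2 + 0 + 0 = 2. So 0 ≥ 2, which is false.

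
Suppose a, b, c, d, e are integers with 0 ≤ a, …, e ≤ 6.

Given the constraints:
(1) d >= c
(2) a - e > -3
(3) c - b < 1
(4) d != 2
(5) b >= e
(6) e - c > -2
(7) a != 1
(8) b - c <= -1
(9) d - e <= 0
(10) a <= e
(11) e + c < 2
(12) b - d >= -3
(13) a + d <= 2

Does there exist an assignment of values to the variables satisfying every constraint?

Unsatisfiable

Constraints 1, 5, 8, and 9 give c ≤ d, d ≤ e, e ≤ b, b < c. Chaining: c ≤ d ≤ e ≤ b < c, which forces c < c — impossible.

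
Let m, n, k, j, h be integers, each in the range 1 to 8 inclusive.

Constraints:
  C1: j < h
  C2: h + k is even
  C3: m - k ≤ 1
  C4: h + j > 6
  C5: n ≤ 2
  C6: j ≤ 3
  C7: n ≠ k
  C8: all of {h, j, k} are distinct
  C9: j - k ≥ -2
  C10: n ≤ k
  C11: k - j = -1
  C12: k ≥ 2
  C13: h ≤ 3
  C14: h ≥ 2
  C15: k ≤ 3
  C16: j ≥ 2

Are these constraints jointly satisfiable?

Unsatisfiable

Constraints 6, 12, 13, 14, 15, and 16 confine each of h, j, k to the 2 values {2, 3}.
Constraint 8 requires all 3 of them to be distinct, but only 2 values are available — impossible by the pigeonhole principle.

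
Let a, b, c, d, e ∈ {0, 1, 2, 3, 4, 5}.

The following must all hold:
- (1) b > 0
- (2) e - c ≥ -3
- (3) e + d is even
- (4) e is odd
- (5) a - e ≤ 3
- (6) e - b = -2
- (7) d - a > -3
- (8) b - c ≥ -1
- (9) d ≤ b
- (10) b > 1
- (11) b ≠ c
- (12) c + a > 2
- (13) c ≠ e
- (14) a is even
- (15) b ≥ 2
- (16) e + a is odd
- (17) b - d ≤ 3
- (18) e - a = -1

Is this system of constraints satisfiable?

Setting (a, b, c, d, e) = (2, 3, 2, 1, 1) satisfies everything: constraint 2: e - c = -1; constraint 5: a - e = 1; constraint 6: e - b = -2, and the others follow.

Satisfiable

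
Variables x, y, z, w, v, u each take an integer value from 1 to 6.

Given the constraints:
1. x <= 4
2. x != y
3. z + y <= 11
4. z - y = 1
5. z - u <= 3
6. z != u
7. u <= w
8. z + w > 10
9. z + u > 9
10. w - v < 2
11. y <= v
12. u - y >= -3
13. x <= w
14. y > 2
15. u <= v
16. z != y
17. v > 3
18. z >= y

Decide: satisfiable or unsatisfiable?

One satisfying assignment is x = 3, y = 5, z = 6, w = 6, v = 6, u = 5.
For the less obvious constraints — constraint 3: z + y = 11; constraint 4: z - y = 1 — and the others hold by inspection.

Satisfiable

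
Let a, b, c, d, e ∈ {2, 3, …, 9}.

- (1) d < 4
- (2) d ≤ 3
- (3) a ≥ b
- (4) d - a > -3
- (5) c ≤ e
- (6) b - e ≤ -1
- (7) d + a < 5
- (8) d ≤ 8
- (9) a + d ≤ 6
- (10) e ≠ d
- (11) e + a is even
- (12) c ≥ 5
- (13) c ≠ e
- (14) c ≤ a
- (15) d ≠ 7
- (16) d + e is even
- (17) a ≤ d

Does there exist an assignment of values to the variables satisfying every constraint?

From constraints 12 and 14: a ≥ c and c ≥ 5, so a ≥ 5. From constraints 2 and 17: a ≤ d and d ≤ 3, so a ≤ 3. But 3 < 5, so no value of a works.

Unsatisfiable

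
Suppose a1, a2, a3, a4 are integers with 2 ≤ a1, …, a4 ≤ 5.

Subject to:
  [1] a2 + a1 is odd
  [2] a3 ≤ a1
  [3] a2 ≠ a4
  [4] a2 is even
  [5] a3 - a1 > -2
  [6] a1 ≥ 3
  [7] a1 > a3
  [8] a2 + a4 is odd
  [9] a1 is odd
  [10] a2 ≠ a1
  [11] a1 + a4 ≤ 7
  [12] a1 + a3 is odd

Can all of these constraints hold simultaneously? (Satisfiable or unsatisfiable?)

Satisfiable

The assignment a1 = 3, a2 = 2, a3 = 2, a4 = 3 works:
  constraint 1 holds since a2 + a1 = 5 is odd.
  constraint 5 holds since a3 - a1 = -1.
  constraint 11 holds since a1 + a4 = 6.
The rest check out directly.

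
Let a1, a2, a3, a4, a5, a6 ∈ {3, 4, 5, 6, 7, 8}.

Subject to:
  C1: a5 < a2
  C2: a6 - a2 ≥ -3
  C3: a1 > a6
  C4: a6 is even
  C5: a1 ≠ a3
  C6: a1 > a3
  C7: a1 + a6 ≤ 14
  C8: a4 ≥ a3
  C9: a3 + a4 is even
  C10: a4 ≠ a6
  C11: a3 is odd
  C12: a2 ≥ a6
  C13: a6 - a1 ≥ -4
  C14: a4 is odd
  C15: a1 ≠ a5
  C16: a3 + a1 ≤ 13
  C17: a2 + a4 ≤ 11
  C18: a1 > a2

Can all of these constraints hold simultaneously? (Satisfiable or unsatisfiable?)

Satisfiable

Setting (a1, a2, a3, a4, a5, a6) = (7, 6, 3, 5, 5, 6) satisfies everything: constraint 2: a6 - a2 = 0; constraint 7: a1 + a6 = 13; constraint 13: a6 - a1 = -1, and the others follow.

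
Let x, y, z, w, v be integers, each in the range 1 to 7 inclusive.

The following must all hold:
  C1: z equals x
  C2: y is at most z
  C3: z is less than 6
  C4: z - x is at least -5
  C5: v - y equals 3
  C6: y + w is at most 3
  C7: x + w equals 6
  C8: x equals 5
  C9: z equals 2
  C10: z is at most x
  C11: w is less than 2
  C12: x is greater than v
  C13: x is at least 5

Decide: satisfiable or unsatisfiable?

Unsatisfiable

Constraint 9 fixes z = 2 and constraint 8 fixes x = 5, but constraint 1 requires z = x. Since 2 ≠ 5, contradiction.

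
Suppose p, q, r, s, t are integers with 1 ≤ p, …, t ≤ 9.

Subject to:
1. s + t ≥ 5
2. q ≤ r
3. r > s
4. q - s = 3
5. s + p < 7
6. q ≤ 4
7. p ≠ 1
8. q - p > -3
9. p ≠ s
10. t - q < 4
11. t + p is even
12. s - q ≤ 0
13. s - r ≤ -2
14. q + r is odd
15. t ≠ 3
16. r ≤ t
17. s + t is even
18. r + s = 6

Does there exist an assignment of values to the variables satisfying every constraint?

Satisfiable

The assignment p = 5, q = 4, r = 5, s = 1, t = 5 works:
  constraint 1 holds since s + t = 6.
  constraint 4 holds since q - s = 3.
The rest check out directly.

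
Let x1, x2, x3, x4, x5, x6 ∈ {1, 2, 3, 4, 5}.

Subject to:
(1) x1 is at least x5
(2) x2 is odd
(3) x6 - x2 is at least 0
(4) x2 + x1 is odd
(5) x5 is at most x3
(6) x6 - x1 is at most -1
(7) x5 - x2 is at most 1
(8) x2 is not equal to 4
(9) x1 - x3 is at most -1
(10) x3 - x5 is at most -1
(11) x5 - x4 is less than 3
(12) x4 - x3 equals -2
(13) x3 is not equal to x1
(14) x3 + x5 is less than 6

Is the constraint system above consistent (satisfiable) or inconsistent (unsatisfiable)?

Constraints 3, 6, 7, 9, and 10 give x5 − x3 ≥ 1, x3 − x1 ≥ 1, x1 − x6 ≥ 1, x6 − x2 ≥ 0, x2 − x5 ≥ -1.
Adding all 5 inequalities: the left sides telescope to 0, and the right sides sum to 1 + 1 + 1 + 0 + (-1) = 2. So 0 ≥ 2, which is false.

Unsatisfiable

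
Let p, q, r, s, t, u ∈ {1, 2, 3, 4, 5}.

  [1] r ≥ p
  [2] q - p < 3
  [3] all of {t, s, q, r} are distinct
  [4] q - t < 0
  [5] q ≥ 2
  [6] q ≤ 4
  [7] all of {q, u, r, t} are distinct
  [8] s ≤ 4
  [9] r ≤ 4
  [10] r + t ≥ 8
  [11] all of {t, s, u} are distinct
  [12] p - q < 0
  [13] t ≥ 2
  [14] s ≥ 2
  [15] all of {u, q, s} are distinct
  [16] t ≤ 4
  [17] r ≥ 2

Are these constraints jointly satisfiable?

Constraints 5, 6, 8, 9, 13, 14, 16, and 17 confine each of t, s, q, r to the 3 values {2, …, 4}.
Constraint 3 requires all 4 of them to be distinct, but only 3 values are available — impossible by the pigeonhole principle.

Unsatisfiable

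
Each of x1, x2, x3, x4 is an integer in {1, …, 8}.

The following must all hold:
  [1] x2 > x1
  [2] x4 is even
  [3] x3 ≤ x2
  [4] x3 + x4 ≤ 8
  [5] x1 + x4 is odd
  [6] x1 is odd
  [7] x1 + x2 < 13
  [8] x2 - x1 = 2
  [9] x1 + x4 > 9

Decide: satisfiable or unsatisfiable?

Try x1 = 5, x2 = 7, x3 = 1, x4 = 6.
Check constraint 4: x3 + x4 = 7; constraint 7: x1 + x2 = 12; constraint 8: x2 - x1 = 2. The remaining constraints are straightforward to verify.

Satisfiable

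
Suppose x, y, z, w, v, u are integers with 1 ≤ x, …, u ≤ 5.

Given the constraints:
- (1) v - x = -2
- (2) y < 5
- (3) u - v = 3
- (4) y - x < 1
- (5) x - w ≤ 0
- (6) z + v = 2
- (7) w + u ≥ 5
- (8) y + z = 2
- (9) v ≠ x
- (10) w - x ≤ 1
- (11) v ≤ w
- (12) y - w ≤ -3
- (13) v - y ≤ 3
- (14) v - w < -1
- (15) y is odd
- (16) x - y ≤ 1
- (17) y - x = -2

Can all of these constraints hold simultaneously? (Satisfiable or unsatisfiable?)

Unsatisfiable

Constraints 10, 12, and 16 give w − y ≥ 3, y − x ≥ -1, x − w ≥ -1.
Adding all 3 inequalities: the left sides telescope to 0, and the right sides sum to 3 + (-1) + (-1) = 1. So 0 ≥ 1, which is false.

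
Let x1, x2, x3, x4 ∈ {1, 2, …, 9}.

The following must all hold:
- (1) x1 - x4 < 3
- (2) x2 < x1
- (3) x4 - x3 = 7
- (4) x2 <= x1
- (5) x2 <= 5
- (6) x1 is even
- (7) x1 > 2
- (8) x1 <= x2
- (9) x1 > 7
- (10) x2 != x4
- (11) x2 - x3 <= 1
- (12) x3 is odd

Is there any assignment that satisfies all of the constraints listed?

From constraint 9: x1 ≥ 8. From constraints 5 and 8: x1 ≤ x2 and x2 ≤ 5, so x1 ≤ 5. But 5 < 8, so no value of x1 works.

Unsatisfiable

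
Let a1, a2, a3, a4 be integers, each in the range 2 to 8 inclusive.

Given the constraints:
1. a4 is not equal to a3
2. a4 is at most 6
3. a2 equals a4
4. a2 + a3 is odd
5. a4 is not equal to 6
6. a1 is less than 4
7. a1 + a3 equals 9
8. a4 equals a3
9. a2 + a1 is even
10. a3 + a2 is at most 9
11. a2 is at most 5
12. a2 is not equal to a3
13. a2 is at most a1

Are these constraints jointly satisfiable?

From constraints 3 and 8, a2 = a4 = a3, so a2 = a3. But constraint 12 says a2 ≠ a3. Contradiction.

Unsatisfiable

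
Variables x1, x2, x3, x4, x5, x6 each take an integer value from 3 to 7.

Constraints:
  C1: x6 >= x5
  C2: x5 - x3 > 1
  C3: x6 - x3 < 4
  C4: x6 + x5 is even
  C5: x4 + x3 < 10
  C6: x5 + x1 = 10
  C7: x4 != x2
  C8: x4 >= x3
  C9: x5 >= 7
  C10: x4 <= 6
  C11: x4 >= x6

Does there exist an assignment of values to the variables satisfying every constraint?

Unsatisfiable

From constraints 1 and 9: x6 ≥ x5 and x5 ≥ 7, so x6 ≥ 7. From constraints 10 and 11: x6 ≤ x4 and x4 ≤ 6, so x6 ≤ 6. But 6 < 7, so no value of x6 works.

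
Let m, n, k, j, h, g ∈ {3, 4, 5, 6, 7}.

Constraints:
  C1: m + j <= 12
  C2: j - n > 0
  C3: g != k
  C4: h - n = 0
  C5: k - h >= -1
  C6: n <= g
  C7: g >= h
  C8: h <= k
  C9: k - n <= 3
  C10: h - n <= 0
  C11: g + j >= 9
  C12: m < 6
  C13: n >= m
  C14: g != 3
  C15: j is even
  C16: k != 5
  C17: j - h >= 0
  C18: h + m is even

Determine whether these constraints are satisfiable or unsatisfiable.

The assignment m = 3, n = 3, k = 3, j = 6, h = 3, g = 6 works:
  constraint 1 holds since m + j = 9.
  constraint 2 holds since j - n = 3.
The rest check out directly.

Satisfiable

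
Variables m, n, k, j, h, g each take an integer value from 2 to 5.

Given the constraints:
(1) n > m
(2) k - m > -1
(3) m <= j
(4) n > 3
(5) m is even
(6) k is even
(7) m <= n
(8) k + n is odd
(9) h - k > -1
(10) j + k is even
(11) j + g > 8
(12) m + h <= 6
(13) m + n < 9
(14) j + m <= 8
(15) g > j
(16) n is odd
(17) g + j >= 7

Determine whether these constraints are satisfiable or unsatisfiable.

Satisfiable

Setting (m, n, k, j, h, g) = (2, 5, 4, 4, 4, 5) satisfies everything: constraint 2: k - m = 2; constraint 9: h - k = 0; constraint 11: j + g = 9, and the others follow.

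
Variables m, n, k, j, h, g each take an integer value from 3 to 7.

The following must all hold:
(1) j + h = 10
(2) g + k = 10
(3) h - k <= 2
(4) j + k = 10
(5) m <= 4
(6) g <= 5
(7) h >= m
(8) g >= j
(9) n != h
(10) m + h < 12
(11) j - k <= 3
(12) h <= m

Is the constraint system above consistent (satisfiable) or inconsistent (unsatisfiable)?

From constraints 6 and 8: j ≤ g ≤ 5. From constraints 5 and 12: h ≤ m ≤ 4. Hence j + h ≤ 9. But constraint 1 requires j + h = 10, and 10 > 9. Contradiction.

Unsatisfiable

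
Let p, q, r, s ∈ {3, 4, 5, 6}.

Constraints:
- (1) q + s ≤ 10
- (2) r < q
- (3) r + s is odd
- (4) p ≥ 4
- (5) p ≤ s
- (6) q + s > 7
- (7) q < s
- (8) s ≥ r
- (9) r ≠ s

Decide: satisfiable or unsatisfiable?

Satisfiable

Take p = 5, q = 4, r = 3, s = 6. Then constraint 1: q + s = 10; constraint 6: q + s = 10, and every other listed constraint is also met.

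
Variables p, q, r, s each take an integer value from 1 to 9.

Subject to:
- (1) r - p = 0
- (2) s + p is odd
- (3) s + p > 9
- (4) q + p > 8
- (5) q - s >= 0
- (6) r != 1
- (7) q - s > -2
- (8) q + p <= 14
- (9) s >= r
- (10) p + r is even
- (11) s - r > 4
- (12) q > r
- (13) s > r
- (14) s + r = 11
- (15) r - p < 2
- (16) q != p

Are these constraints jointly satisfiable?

Try p = 3, q = 8, r = 3, s = 8.
Check constraint 1: r - p = 0; constraint 3: s + p = 11. The remaining constraints are straightforward to verify.

Satisfiable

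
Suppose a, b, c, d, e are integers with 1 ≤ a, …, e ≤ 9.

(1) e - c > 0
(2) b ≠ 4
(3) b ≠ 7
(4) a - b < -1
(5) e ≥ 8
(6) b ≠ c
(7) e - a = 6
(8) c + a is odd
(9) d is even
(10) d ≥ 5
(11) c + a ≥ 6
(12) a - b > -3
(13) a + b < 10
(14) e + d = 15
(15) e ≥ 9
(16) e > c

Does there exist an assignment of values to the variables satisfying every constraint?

Satisfiable

Setting (a, b, c, d, e) = (3, 5, 6, 6, 9) satisfies everything: constraint 1: e - c = 3; constraint 4: a - b = -2; constraint 7: e - a = 6, and the others follow.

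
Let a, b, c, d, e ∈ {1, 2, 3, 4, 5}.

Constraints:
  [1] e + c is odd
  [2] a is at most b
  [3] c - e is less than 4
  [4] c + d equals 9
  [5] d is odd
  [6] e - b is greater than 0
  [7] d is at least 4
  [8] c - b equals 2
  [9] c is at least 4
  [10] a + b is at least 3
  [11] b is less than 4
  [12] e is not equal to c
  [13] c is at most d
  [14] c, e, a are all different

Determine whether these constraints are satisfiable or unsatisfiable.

Satisfiable

The assignment a = 2, b = 2, c = 4, d = 5, e = 3 works:
  constraint 3 holds since c - e = 1.
  constraint 4 holds since c + d = 9.
  constraint 6 holds since e - b = 1.
The rest check out directly.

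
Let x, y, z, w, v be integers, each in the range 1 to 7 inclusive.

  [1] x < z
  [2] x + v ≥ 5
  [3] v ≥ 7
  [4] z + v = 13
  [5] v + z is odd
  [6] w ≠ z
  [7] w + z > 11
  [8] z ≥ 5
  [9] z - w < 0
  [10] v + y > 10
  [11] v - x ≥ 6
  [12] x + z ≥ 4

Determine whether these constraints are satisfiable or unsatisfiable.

Satisfiable

Take x = 1, y = 6, z = 6, w = 7, v = 7. Then constraint 2: x + v = 8; constraint 4: z + v = 13; constraint 7: w + z = 13, and every other listed constraint is also met.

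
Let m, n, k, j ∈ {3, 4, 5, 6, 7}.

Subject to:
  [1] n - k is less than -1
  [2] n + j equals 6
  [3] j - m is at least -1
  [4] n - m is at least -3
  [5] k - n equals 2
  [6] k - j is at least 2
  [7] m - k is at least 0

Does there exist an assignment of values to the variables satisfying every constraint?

Unsatisfiable

Constraints 3, 6, and 7 give m − k ≥ 0, k − j ≥ 2, j − m ≥ -1.
Adding all 3 inequalities: the left sides telescope to 0, and the right sides sum to 0 + 2 + (-1) = 1. So 0 ≥ 1, which is false.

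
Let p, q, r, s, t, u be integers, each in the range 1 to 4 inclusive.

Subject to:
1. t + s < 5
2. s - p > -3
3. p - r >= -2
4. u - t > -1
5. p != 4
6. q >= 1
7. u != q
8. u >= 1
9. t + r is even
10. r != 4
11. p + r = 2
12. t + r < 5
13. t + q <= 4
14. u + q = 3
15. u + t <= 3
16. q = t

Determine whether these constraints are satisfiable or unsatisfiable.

Setting (p, q, r, s, t, u) = (1, 1, 1, 1, 1, 2) satisfies everything: constraint 1: t + s = 2; constraint 2: s - p = 0; constraint 3: p - r = 0, and the others follow.

Satisfiable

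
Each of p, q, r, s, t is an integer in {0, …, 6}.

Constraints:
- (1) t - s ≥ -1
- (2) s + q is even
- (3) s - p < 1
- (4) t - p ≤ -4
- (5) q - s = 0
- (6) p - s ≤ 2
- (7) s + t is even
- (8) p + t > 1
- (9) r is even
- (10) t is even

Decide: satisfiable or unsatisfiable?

Constraints 1, 4, and 6 give t − s ≥ -1, s − p ≥ -2, p − t ≥ 4.
Adding all 3 inequalities: the left sides telescope to 0, and the right sides sum to (-1) + (-2) + 4 = 1. So 0 ≥ 1, which is false.

Unsatisfiable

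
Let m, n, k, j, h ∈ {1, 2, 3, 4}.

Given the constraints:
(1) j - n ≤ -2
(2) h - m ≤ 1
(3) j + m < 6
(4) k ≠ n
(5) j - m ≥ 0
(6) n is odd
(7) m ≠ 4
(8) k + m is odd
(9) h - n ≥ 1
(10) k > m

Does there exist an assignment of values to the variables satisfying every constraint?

Constraints 1, 2, 5, and 9 give m − h ≥ -1, h − n ≥ 1, n − j ≥ 2, j − m ≥ 0.
Adding all 4 inequalities: the left sides telescope to 0, and the right sides sum to (-1) + 1 + 2 + 0 = 2. So 0 ≥ 2, which is false.

Unsatisfiable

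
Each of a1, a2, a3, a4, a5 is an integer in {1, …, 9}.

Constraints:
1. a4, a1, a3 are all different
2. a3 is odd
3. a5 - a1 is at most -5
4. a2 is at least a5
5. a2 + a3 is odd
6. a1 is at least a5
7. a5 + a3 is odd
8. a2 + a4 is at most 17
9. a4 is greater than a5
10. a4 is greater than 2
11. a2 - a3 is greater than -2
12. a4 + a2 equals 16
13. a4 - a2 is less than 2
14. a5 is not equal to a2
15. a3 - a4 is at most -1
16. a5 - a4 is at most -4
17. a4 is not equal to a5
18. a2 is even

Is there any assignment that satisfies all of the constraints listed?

Satisfiable

Try a1 = 9, a2 = 8, a3 = 7, a4 = 8, a5 = 4.
Check constraint 3: a5 - a1 = -5; constraint 8: a2 + a4 = 16. The remaining constraints are straightforward to verify.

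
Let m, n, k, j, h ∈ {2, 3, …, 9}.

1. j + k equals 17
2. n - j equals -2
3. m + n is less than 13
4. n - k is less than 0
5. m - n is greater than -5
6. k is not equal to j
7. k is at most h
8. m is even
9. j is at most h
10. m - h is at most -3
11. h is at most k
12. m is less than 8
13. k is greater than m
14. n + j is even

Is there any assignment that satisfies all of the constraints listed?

Satisfiable

One satisfying assignment is m = 4, n = 6, k = 9, j = 8, h = 9.
For the less obvious constraints — constraint 1: j + k = 17; constraint 2: n - j = -2 — and the others hold by inspection.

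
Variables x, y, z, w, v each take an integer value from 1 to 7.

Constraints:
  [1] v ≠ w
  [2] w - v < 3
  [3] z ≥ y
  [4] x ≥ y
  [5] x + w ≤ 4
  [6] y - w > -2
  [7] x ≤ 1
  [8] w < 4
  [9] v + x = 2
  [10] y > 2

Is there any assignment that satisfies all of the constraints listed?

Unsatisfiable

From constraint 10: y ≥ 3. From constraints 4 and 7: y ≤ x and x ≤ 1, so y ≤ 1. But 1 < 3, so no value of y works.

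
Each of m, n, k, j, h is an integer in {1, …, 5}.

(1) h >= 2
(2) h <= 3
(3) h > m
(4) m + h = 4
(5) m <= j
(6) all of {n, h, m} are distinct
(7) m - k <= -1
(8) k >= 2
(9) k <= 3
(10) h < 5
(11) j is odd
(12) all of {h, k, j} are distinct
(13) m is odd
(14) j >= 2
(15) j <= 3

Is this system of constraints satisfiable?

Unsatisfiable

Constraints 1, 2, 8, 9, 14, and 15 confine each of h, k, j to the 2 values {2, 3}.
Constraint 12 requires all 3 of them to be distinct, but only 2 values are available — impossible by the pigeonhole principle.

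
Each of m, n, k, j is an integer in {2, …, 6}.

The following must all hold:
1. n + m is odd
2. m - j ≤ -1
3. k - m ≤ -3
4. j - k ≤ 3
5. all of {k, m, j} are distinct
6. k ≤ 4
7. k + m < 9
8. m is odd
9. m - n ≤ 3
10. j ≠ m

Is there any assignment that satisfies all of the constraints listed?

Constraints 2, 3, and 4 give j − m ≥ 1, m − k ≥ 3, k − j ≥ -3.
Adding all 3 inequalities: the left sides telescope to 0, and the right sides sum to 1 + 3 + (-3) = 1. So 0 ≥ 1, which is false.

Unsatisfiable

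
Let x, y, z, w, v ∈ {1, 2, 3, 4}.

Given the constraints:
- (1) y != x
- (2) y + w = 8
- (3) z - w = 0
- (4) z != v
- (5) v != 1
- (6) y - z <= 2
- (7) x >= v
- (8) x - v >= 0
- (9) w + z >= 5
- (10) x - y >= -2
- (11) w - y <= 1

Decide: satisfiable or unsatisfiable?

Try x = 2, y = 4, z = 4, w = 4, v = 2.
Check constraint 2: y + w = 8; constraint 3: z - w = 0; constraint 6: y - z = 0. The remaining constraints are straightforward to verify.

Satisfiable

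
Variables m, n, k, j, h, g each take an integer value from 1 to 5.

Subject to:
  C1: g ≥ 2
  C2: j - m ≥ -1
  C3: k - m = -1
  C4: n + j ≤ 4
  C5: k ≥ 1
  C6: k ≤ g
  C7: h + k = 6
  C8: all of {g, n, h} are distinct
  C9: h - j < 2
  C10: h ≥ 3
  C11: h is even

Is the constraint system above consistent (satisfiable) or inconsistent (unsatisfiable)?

Take m = 3, n = 1, k = 2, j = 3, h = 4, g = 5. Then constraint 2: j - m = 0; constraint 3: k - m = -1; constraint 4: n + j = 4, and every other listed constraint is also met.

Satisfiable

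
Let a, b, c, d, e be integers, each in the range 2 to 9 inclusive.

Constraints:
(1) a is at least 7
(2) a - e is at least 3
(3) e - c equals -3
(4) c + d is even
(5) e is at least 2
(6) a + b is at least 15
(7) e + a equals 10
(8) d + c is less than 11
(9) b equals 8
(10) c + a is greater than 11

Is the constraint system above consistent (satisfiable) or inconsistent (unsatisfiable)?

One satisfying assignment is a = 8, b = 8, c = 5, d = 5, e = 2.
For the less obvious constraints — constraint 2: a - e = 6; constraint 3: e - c = -3 — and the others hold by inspection.

Satisfiable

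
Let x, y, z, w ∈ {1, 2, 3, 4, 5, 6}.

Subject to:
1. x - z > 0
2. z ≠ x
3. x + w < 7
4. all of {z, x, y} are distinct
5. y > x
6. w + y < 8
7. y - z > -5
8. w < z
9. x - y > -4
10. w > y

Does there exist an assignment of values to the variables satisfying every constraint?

Constraints 1, 5, 8, and 10 give x < y, y < w, w < z, z < x. Chaining: x < y < w < z < x, which forces x < x — impossible.

Unsatisfiable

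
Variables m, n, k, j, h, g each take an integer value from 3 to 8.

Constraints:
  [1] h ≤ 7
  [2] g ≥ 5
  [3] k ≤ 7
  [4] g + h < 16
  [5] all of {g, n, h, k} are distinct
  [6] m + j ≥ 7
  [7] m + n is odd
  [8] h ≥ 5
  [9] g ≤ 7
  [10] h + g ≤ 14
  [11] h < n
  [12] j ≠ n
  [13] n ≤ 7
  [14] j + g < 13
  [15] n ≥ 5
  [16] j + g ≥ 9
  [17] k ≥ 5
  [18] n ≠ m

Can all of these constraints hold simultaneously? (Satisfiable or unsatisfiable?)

Unsatisfiable

Constraints 1, 2, 3, 8, 9, 13, 15, and 17 confine each of g, n, h, k to the 3 values {5, …, 7}.
Constraint 5 requires all 4 of them to be distinct, but only 3 values are available — impossible by the pigeonhole principle.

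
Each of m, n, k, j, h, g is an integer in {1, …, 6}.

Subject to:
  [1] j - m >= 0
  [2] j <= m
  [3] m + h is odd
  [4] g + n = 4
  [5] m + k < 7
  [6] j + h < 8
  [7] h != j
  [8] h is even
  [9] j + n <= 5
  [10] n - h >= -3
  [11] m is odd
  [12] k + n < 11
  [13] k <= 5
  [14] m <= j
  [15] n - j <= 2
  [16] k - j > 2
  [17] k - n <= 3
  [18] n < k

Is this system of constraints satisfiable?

The assignment m = 1, n = 3, k = 5, j = 1, h = 4, g = 1 works:
  constraint 1 holds since j - m = 0.
  constraint 4 holds since g + n = 4.
The rest check out directly.

Satisfiable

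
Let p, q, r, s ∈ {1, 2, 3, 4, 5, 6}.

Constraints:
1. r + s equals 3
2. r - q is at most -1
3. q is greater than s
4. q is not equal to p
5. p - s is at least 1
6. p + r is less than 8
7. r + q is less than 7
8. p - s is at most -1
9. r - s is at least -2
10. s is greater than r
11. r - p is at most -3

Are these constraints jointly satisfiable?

Unsatisfiable

Constraints 8, 9, and 11 give s − p ≥ 1, p − r ≥ 3, r − s ≥ -2.
Adding all 3 inequalities: the left sides telescope to 0, and the right sides sum to 1 + 3 + (-2) = 2. So 0 ≥ 2, which is false.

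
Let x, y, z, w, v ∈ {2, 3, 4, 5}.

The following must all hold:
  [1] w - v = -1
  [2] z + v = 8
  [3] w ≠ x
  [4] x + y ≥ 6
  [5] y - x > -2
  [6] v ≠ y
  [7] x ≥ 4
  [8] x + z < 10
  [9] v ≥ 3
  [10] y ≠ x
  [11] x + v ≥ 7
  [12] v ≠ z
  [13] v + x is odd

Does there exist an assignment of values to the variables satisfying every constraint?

Satisfiable

Setting (x, y, z, w, v) = (4, 5, 5, 2, 3) satisfies everything: constraint 1: w - v = -1; constraint 2: z + v = 8, and the others follow.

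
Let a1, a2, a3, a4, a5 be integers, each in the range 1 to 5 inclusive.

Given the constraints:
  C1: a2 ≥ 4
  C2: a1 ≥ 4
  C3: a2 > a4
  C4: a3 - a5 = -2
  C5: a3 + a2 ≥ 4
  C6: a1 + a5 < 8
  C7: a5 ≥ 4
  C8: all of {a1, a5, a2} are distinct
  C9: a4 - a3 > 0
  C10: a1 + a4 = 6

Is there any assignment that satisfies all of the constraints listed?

Unsatisfiable

Constraints 1, 2, and 7 confine each of a1, a5, a2 to the 2 values {4, 5} (the domain already gives each ≤ 5).
Constraint 8 requires all 3 of them to be distinct, but only 2 values are available — impossible by the pigeonhole principle.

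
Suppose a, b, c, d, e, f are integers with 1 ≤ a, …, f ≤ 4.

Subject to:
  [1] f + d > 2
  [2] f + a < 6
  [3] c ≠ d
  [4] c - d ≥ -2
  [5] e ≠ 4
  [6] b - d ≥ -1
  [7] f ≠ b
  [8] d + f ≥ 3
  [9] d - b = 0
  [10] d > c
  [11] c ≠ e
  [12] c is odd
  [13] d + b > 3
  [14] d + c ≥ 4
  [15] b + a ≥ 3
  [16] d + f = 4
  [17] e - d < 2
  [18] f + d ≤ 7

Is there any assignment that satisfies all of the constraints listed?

Satisfiable

Setting (a, b, c, d, e, f) = (2, 3, 1, 3, 3, 1) satisfies everything: constraint 1: f + d = 4; constraint 2: f + a = 3; constraint 4: c - d = -2, and the others follow.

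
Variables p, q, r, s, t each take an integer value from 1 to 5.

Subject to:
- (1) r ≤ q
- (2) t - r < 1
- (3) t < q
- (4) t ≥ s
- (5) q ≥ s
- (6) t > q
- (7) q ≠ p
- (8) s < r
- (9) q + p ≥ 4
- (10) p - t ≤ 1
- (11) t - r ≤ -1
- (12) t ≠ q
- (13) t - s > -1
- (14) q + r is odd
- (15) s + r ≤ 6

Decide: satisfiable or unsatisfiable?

Constraints 1, 6, and 11 give q < t, t < r, r ≤ q. Chaining: q < t < r ≤ q, which forces q < q — impossible.

Unsatisfiable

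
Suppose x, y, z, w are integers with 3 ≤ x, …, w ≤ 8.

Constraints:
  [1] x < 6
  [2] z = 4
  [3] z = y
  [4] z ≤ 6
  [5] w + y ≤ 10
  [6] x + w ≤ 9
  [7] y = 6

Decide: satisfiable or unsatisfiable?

Constraint 2 fixes z = 4 and constraint 7 fixes y = 6, but constraint 3 requires z = y. Since 4 ≠ 6, contradiction.

Unsatisfiable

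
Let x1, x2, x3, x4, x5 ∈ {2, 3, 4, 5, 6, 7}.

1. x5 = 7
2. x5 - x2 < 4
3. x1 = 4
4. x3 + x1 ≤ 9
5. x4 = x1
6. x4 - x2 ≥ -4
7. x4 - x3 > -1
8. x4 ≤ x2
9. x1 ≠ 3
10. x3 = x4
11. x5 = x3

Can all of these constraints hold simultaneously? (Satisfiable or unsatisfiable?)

Unsatisfiable

Constraint 1 fixes x5 = 7 and constraint 3 fixes x1 = 4. Constraints 5, 10, and 11 give x5 = x3 = x4 = x1, so x5 = x1. But 7 ≠ 4 — contradiction.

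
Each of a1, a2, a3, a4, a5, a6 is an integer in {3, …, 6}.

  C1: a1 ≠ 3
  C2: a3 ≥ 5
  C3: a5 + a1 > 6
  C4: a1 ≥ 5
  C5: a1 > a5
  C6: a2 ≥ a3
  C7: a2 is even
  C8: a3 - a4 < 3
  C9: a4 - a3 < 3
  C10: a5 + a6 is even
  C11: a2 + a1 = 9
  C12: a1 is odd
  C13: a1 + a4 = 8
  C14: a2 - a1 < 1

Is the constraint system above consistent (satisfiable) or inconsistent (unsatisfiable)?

From constraints 2 and 6: a2 ≥ a3 ≥ 5. From constraint 4: a1 ≥ 5. Hence a2 + a1 ≥ 10. But constraint 11 requires a2 + a1 = 9, and 9 < 10. Contradiction.

Unsatisfiable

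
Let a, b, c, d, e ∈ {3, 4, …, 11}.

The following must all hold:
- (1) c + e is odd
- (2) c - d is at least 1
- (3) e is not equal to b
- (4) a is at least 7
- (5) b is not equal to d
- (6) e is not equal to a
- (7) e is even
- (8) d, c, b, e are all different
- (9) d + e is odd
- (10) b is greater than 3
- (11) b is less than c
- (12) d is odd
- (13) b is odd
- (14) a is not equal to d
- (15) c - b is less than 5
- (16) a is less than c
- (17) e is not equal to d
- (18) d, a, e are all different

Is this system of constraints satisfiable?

Satisfiable

Try a = 10, b = 9, c = 11, d = 7, e = 6.
Check constraint 2: c - d = 4; constraint 8: values 7, 11, 9, 6 are distinct; constraint 15: c - b = 2. The remaining constraints are straightforward to verify.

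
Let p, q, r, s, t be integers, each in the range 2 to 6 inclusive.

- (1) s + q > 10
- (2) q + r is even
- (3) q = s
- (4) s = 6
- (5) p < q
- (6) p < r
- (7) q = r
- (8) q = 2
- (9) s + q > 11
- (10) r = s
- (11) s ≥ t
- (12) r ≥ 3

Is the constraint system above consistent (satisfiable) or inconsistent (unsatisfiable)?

Unsatisfiable

Constraint 8 fixes q = 2 and constraint 4 fixes s = 6. Constraints 7 and 10 give q = r = s, so q = s. But 2 ≠ 6 — contradiction.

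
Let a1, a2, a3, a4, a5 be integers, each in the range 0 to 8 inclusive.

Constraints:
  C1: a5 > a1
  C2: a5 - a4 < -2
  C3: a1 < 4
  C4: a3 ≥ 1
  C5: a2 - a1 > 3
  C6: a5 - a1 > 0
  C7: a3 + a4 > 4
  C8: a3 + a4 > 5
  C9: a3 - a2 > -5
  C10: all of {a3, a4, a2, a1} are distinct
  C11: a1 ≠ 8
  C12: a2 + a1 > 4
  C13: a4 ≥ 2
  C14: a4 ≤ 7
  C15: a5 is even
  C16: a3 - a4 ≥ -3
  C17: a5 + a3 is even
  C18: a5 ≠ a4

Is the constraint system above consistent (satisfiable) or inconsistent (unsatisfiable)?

Satisfiable

The assignment a1 = 0, a2 = 6, a3 = 2, a4 = 5, a5 = 2 works:
  constraint 2 holds since a5 - a4 = -3.
  constraint 5 holds since a2 - a1 = 6.
  constraint 6 holds since a5 - a1 = 2.
The rest check out directly.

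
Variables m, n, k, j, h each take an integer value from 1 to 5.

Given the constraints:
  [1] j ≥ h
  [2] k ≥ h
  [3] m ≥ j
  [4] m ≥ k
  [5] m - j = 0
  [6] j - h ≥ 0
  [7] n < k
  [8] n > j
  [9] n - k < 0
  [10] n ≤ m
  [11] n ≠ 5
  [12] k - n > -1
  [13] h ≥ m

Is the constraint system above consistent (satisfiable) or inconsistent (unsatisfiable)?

Constraints 4, 6, 8, 9, and 13 give m ≤ h, h ≤ j, j < n, n < k, k ≤ m. Chaining: m ≤ h ≤ j < n < k ≤ m, which forces m < m — impossible.

Unsatisfiable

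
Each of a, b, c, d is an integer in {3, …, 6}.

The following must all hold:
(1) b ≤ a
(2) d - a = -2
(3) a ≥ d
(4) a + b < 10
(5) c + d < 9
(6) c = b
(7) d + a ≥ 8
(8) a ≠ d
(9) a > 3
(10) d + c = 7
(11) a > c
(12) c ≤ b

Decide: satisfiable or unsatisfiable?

Satisfiable

One satisfying assignment is a = 5, b = 4, c = 4, d = 3.
For the less obvious constraints — constraint 2: d - a = -2; constraint 4: a + b = 9 — and the others hold by inspection.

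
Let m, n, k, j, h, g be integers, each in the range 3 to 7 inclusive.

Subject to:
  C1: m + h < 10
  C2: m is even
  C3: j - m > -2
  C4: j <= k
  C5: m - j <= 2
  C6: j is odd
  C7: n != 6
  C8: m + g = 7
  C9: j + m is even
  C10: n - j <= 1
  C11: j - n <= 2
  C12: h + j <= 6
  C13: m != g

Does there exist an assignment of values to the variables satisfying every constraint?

Constraint 6 makes j odd and constraint 2 makes m even, so j + m must be odd. Constraint 9 says j + m is even — contradiction.

Unsatisfiable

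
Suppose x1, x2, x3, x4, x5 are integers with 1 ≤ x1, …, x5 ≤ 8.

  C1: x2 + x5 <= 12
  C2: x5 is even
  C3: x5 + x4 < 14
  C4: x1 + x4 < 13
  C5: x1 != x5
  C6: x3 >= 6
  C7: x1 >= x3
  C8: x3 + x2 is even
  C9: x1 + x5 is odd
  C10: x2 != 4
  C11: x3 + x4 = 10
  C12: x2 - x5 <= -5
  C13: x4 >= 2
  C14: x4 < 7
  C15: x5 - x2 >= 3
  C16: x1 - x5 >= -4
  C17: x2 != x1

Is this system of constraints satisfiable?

Take x1 = 7, x2 = 3, x3 = 7, x4 = 3, x5 = 8. Then constraint 1: x2 + x5 = 11; constraint 3: x5 + x4 = 11; constraint 4: x1 + x4 = 10, and every other listed constraint is also met.

Satisfiable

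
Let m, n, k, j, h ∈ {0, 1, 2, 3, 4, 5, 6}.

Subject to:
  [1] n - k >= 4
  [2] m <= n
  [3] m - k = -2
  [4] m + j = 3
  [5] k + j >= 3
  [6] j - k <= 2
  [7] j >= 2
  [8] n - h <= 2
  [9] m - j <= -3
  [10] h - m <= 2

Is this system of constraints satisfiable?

Constraints 1, 6, 8, 9, and 10 give m − h ≥ -2, h − n ≥ -2, n − k ≥ 4, k − j ≥ -2, j − m ≥ 3.
Adding all 5 inequalities: the left sides telescope to 0, and the right sides sum to (-2) + (-2) + 4 + (-2) + 3 = 1. So 0 ≥ 1, which is false.

Unsatisfiable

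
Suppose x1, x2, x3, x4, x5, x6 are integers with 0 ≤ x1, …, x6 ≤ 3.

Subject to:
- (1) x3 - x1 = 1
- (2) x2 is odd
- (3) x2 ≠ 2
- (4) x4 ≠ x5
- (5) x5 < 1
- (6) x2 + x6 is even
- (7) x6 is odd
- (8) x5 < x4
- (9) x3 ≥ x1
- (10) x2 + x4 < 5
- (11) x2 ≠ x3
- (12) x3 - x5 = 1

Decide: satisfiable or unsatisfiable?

Satisfiable

The assignment x1 = 0, x2 = 3, x3 = 1, x4 = 1, x5 = 0, x6 = 1 works:
  constraint 1 holds since x3 - x1 = 1.
  constraint 10 holds since x2 + x4 = 4.
The rest check out directly.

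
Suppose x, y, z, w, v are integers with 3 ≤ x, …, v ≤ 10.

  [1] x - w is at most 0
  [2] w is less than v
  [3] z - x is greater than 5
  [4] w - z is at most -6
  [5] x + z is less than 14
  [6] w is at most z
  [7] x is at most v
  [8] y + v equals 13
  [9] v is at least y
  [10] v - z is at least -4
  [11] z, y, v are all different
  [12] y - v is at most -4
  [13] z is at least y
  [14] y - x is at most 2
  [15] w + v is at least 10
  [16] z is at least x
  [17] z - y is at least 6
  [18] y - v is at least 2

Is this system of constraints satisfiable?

Constraints 1, 4, 10, 14, and 18 give y − v ≥ 2, v − z ≥ -4, z − w ≥ 6, w − x ≥ 0, x − y ≥ -2.
Adding all 5 inequalities: the left sides telescope to 0, and the right sides sum to 2 + (-4) + 6 + 0 + (-2) = 2. So 0 ≥ 2, which is false.

Unsatisfiable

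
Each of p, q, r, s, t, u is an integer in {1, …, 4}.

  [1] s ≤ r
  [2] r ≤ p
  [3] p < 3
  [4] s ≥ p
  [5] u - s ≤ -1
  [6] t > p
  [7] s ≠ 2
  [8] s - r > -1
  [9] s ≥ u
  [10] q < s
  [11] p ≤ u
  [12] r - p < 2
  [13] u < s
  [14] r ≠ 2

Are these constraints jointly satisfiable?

Constraints 1, 2, 11, and 13 give r ≤ p, p ≤ u, u < s, s ≤ r. Chaining: r ≤ p ≤ u < s ≤ r, which forces r < r — impossible.

Unsatisfiable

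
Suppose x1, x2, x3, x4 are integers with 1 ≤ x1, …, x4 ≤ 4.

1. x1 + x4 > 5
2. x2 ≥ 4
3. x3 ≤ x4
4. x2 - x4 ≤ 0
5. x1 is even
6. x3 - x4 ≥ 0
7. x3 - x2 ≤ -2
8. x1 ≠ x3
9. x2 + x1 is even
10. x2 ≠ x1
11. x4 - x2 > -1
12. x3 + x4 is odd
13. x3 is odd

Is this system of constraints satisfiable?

Constraints 4, 6, and 7 give x4 − x2 ≥ 0, x2 − x3 ≥ 2, x3 − x4 ≥ 0.
Adding all 3 inequalities: the left sides telescope to 0, and the right sides sum to 0 + 2 + 0 = 2. So 0 ≥ 2, which is false.

Unsatisfiable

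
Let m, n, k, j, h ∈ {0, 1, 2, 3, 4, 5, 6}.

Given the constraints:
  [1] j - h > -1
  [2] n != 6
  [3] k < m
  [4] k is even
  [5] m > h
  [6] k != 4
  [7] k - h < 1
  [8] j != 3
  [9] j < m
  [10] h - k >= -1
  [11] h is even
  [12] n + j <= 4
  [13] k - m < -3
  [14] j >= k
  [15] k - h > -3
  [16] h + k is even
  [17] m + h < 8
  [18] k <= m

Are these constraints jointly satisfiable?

Satisfiable

Take m = 5, n = 0, k = 0, j = 1, h = 0. Then constraint 1: j - h = 1; constraint 7: k - h = 0, and every other listed constraint is also met.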